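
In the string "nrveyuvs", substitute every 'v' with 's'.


Input string: 'nrveyuvs'
Operation: replace 'v' with 's'
Positions of 'v': 2, 6
After replacement: nrseyuss


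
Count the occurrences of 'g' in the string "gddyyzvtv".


Input string: 'gddyyzvtv'
Target character: 'g'
Scan each position: s[0]='g'
Matches found at indices: 0
Total: 1


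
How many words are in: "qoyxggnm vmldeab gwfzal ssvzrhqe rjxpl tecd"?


Input string: 'qoyxggnm vmldeab gwfzal ssvzrhqe rjxpl tecd'
Operation: split by spaces
Words found: 'qoyxggnm', 'vmldeab', 'gwfzal', 'ssvzrhqe', 'rjxpl', 'tecd'
Word count: 6


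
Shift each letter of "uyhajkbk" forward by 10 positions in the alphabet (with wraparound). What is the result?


Input: 'uyhajkbk', shift = 10
Operation: for each letter, (position + 10) mod 26
Mapping: 'u'(20+10=30, 30 mod 26=4)->'e', 'y'(24+10=34, 34 mod 26=8)->'i', 'h'(7+10=17)->'r', 'a'(0+10=10)->'k', 'j'(9+10=19)->'t', 'k'(10+10=20)->'u', 'b'(1+10=11)->'l', 'k'(10+10=20)->'u'
Result: eirktulu


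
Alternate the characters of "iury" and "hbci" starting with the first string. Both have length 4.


String 1: 'iury'
String 2: 'hbci'
Operation: alternate characters
Pairs: 'i'+'h', 'u'+'b', 'r'+'c', 'y'+'i'
Result: ihubrcyi


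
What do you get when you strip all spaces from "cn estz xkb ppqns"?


Input string: 'cn estz xkb ppqns'
Operation: remove all spaces
Words: 'cn', 'estz', 'xkb', 'ppqns'
Join without spaces: cnestzxkbppqns


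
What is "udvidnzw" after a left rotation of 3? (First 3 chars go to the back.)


Input: 'udvidnzw', shift = 3
Operation: split at index 3 and swap parts
Front part s[0:3] = 'udv'
Back part s[3:] = 'idnzw'
Rotated = back + front = 'idnzw' + 'udv'
Result: idnzwudv


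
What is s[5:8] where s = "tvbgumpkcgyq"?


Input string: 'tvbgumpkcgyq'
Operation: slice [5:8]
Extract characters: s[5]='m', s[6]='p', s[7]='k'
Result: mpk


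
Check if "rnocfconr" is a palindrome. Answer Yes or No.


Input string: 'rnocfconr'
Reversed: 'rnocfconr'
Compare pairs: s[0]='r' vs s[8]='r' (match), s[1]='n' vs s[7]='n' (match), s[2]='o' vs s[6]='o' (match), s[3]='c' vs s[5]='c' (match)
Palindrome: Yes


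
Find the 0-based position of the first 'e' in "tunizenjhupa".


Input string: 'tunizenjhupa'
Target: 'e'
Scanning left to right: s[0]='t', s[1]='u', s[2]='n', s[3]='i', s[4]='z', s[5]='e'
First match at index: 5


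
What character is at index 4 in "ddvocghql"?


Input string: 'ddvocghql'
Operation: get character at index 4
Index mapping: s[0]='d', s[1]='d', s[2]='v', s[3]='o', s[4]='c'
Result: 'c'


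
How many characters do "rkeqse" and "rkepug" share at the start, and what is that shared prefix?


String 1: 'rkeqse'
String 2: 'rkepug'
Compare position by position:
pos 0: 'r' vs 'r' match
pos 1: 'k' vs 'k' match
pos 2: 'e' vs 'e' match
pos 3: 'q' vs 'p' differ -> stop
Longest common prefix: "rke" (length 3)


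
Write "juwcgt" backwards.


Input string: 'juwcgt'
Operation: reverse character order
Original order: 'j' -> 'u' -> 'w' -> 'c' -> 'g' -> 't'
Reversed order: 't' -> 'g' -> 'c' -> 'w' -> 'u' -> 'j'
Result: tgcwuj


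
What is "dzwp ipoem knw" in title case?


Input string: 'dzwp ipoem knw'
Operation: capitalize first letter of each word
Word transformations: 'dzwp'->'Dzwp', 'ipoem'->'Ipoem', 'knw'->'Knw'
Result: Dzwp Ipoem Knw


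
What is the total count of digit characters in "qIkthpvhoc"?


Input string: 'qIkthpvhoc'
Operation: count digit characters (0-9)
Scan: 'q', 'I', 'k', 't', 'h', 'p', 'v', 'h', 'o', 'c'
Digits found: 0
Result: 0


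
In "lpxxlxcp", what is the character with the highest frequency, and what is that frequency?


Input: 'lpxxlxcp'
Operation: tally each character
Counts: 'c':1, 'l':2, 'p':2, 'x':3
Maximum: 'x' appears 3 times


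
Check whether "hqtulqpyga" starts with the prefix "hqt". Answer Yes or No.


Input string: 'hqtulqpyga'
Prefix to check: 'hqt'
First 3 characters of input: 'hqt'
Match: True
Result: Yes


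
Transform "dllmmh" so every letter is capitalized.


Input string: 'dllmmh'
Operation: convert each letter to uppercase
Mapping: 'd'->'D', 'l'->'L', 'l'->'L', 'm'->'M', 'm'->'M', 'h'->'H'
Result: DLLMMH


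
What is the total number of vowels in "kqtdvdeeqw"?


Input string: 'kqtdvdeeqw'
Operation: count vowels (a, e, i, o, u)
Scan: s[0]='k', s[1]='q', s[2]='t', s[3]='d', s[4]='v', s[5]='d', s[6]='e' (vowel), s[7]='e' (vowel), s[8]='q', s[9]='w'
Vowels found: 2
Result: 2


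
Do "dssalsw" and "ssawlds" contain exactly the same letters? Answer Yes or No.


String 1: 'dssalsw' -> sorted: 'adlsssw'
String 2: 'ssawlds' -> sorted: 'adlsssw'
Compare sorted forms: 'adlsssw' == 'adlsssw'
Anagram: Yes


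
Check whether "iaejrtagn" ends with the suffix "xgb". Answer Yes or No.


Input string: 'iaejrtagn'
Suffix to check: 'xgb'
Last 3 characters of input: 'agn'
Match: False
Result: No


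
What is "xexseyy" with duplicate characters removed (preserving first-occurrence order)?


Input: 'xexseyy'
Operation: keep first occurrence of each character
Scan: s[0]='x' new -> keep; s[1]='e' new -> keep; s[2]='x' seen -> skip; s[3]='s' new -> keep; s[4]='e' seen -> skip; s[5]='y' new -> keep; s[6]='y' seen -> skip
Result: xesy


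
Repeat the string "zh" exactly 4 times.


Input string: 'zh'
Operation: repeat 4 times
Concatenation: 'zh' + 'zh' + 'zh' + 'zh'
Result: zhzhzhzh


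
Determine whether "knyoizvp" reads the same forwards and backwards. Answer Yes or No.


Input string: 'knyoizvp'
Reversed: 'pvzioynk'
Compare pairs: s[0]='k' vs s[7]='p' (mismatch), s[1]='n' vs s[6]='v' (mismatch), s[2]='y' vs s[5]='z' (mismatch), s[3]='o' vs s[4]='i' (mismatch)
Palindrome: No


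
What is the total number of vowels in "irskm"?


Input string: 'irskm'
Operation: count vowels (a, e, i, o, u)
Scan: s[0]='i' (vowel), s[1]='r', s[2]='s', s[3]='k', s[4]='m'
Vowels found: 1
Result: 1


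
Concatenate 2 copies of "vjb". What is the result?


Input string: 'vjb'
Operation: repeat 2 times
Concatenation: 'vjb' + 'vjb'
Result: vjbvjb


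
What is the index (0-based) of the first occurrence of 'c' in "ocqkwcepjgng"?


Input string: 'ocqkwcepjgng'
Target: 'c'
Scanning left to right: s[0]='o', s[1]='c'
First match at index: 1


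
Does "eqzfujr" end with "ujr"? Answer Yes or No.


Input string: 'eqzfujr'
Suffix to check: 'ujr'
Last 3 characters of input: 'ujr'
Match: True
Result: Yes


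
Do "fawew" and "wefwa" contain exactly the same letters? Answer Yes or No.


String 1: 'fawew' -> sorted: 'aefww'
String 2: 'wefwa' -> sorted: 'aefww'
Compare sorted forms: 'aefww' == 'aefww'
Anagram: Yes


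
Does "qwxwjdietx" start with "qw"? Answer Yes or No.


Input string: 'qwxwjdietx'
Prefix to check: 'qw'
First 2 characters of input: 'qw'
Match: True
Result: Yes


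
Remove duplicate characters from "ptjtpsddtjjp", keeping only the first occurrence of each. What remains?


Input: 'ptjtpsddtjjp'
Operation: keep first occurrence of each character
Scan: s[0]='p' new -> keep; s[1]='t' new -> keep; s[2]='j' new -> keep; s[3]='t' seen -> skip; s[4]='p' seen -> skip; s[5]='s' new -> keep; s[6]='d' new -> keep; s[7]='d' seen -> skip; s[8]='t' seen -> skip; s[9]='j' seen -> skip; s[10]='j' seen -> skip; s[11]='p' seen -> skip
Result: ptjsd


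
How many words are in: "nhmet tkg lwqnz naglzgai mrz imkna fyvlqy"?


Input string: 'nhmet tkg lwqnz naglzgai mrz imkna fyvlqy'
Operation: split by spaces
Words found: 'nhmet', 'tkg', 'lwqnz', 'naglzgai', 'mrz', 'imkna', 'fyvlqy'
Word count: 7


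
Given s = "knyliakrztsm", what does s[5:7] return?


Input string: 'knyliakrztsm'
Operation: slice [5:7]
Extract characters: s[5]='a', s[6]='k'
Result: ak


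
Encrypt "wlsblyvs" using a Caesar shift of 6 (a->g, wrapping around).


Input: 'wlsblyvs', shift = 6
Operation: for each letter, (position + 6) mod 26
Mapping: 'w'(22+6=28, 28 mod 26=2)->'c', 'l'(11+6=17)->'r', 's'(18+6=24)->'y', 'b'(1+6=7)->'h', 'l'(11+6=17)->'r', 'y'(24+6=30, 30 mod 26=4)->'e', 'v'(21+6=27, 27 mod 26=1)->'b', 's'(18+6=24)->'y'
Result: cryhreby


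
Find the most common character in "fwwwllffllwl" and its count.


Input: 'fwwwllffllwl'
Operation: tally each character
Counts: 'f':3, 'l':5, 'w':4
Maximum: 'l' appears 5 times


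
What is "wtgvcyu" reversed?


Input string: 'wtgvcyu'
Operation: reverse character order
Original order: 'w' -> 't' -> 'g' -> 'v' -> 'c' -> 'y' -> 'u'
Reversed order: 'u' -> 'y' -> 'c' -> 'v' -> 'g' -> 't' -> 'w'
Result: uycvgtw


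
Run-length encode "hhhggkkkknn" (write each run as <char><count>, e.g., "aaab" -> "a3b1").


Input: 'hhhggkkkknn'
Operation: identify consecutive runs
Runs: 'hhh' -> h3, 'gg' -> g2, 'kkkk' -> k4, 'nn' -> n2
Encoded: h3g2k4n2


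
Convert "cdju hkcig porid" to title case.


Input string: 'cdju hkcig porid'
Operation: capitalize first letter of each word
Word transformations: 'cdju'->'Cdju', 'hkcig'->'Hkcig', 'porid'->'Porid'
Result: Cdju Hkcig Porid


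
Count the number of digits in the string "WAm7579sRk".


Input string: 'WAm7579sRk'
Operation: count digit characters (0-9)
Scan: 'W', 'A', 'm', '7'(digit), '5'(digit), '7'(digit), '9'(digit), 's', 'R', 'k'
Digits found: 4
Result: 4


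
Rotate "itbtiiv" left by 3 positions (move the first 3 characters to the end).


Input: 'itbtiiv', shift = 3
Operation: split at index 3 and swap parts
Front part s[0:3] = 'itb'
Back part s[3:] = 'tiiv'
Rotated = back + front = 'tiiv' + 'itb'
Result: tiivitb


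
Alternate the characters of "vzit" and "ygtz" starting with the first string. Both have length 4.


String 1: 'vzit'
String 2: 'ygtz'
Operation: alternate characters
Pairs: 'v'+'y', 'z'+'g', 'i'+'t', 't'+'z'
Result: vyzgittz


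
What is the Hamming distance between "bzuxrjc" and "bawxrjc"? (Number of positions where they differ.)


String 1: 'bzuxrjc'
String 2: 'bawxrjc'
Compare each position: pos 0: 'b'=='b', pos 1: 'z'!='a', pos 2: 'u'!='w', pos 3: 'x'=='x', pos 4: 'r'=='r', pos 5: 'j'=='j', pos 6: 'c'=='c'
Differing positions: 2
Hamming distance: 2


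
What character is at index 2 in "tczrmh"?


Input string: 'tczrmh'
Operation: get character at index 2
Index mapping: s[0]='t', s[1]='c', s[2]='z'
Result: 'z'


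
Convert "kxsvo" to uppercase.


Input string: 'kxsvo'
Operation: convert each letter to uppercase
Mapping: 'k'->'K', 'x'->'X', 's'->'S', 'v'->'V', 'o'->'O'
Result: KXSVO


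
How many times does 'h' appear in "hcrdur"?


Input string: 'hcrdur'
Target character: 'h'
Scan each position: s[0]='h'
Matches found at indices: 0
Total: 1


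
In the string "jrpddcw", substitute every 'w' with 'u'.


Input string: 'jrpddcw'
Operation: replace 'w' with 'u'
Positions of 'w': 6
After replacement: jrpddcu


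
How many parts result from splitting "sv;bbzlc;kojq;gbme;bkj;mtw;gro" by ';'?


Input string: 'sv;bbzlc;kojq;gbme;bkj;mtw;gro'
Delimiter: ';'
Split result: 'sv', 'bbzlc', 'kojq', 'gbme', 'bkj', 'mtw', 'gro'
Number of parts: 7


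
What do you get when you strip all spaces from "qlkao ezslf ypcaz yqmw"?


Input string: 'qlkao ezslf ypcaz yqmw'
Operation: remove all spaces
Words: 'qlkao', 'ezslf', 'ypcaz', 'yqmw'
Join without spaces: qlkaoezslfypcazyqmw


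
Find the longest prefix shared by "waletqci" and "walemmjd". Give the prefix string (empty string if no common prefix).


String 1: 'waletqci'
String 2: 'walemmjd'
Compare position by position:
pos 0: 'w' vs 'w' match
pos 1: 'a' vs 'a' match
pos 2: 'l' vs 'l' match
pos 3: 'e' vs 'e' match
pos 4: 't' vs 'm' differ -> stop
Longest common prefix: "wale" (length 4)


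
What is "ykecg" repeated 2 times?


Input string: 'ykecg'
Operation: repeat 2 times
Concatenation: 'ykecg' + 'ykecg'
Result: ykecgykecg


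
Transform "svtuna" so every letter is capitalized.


Input string: 'svtuna'
Operation: convert each letter to uppercase
Mapping: 's'->'S', 'v'->'V', 't'->'T', 'u'->'U', 'n'->'N', 'a'->'A'
Result: SVTUNA


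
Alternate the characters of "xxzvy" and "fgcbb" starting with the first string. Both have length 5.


String 1: 'xxzvy'
String 2: 'fgcbb'
Operation: alternate characters
Pairs: 'x'+'f', 'x'+'g', 'z'+'c', 'v'+'b', 'y'+'b'
Result: xfxgzcvbyb


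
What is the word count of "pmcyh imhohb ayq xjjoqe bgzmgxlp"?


Input string: 'pmcyh imhohb ayq xjjoqe bgzmgxlp'
Operation: split by spaces
Words found: 'pmcyh', 'imhohb', 'ayq', 'xjjoqe', 'bgzmgxlp'
Word count: 5


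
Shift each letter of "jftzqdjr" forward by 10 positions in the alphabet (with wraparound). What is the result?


Input: 'jftzqdjr', shift = 10
Operation: for each letter, (position + 10) mod 26
Mapping: 'j'(9+10=19)->'t', 'f'(5+10=15)->'p', 't'(19+10=29, 29 mod 26=3)->'d', 'z'(25+10=35, 35 mod 26=9)->'j', 'q'(16+10=26, 26 mod 26=0)->'a', 'd'(3+10=13)->'n', 'j'(9+10=19)->'t', 'r'(17+10=27, 27 mod 26=1)->'b'
Result: tpdjantb


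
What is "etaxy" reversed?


Input string: 'etaxy'
Operation: reverse character order
Original order: 'e' -> 't' -> 'a' -> 'x' -> 'y'
Reversed order: 'y' -> 'x' -> 'a' -> 't' -> 'e'
Result: yxate


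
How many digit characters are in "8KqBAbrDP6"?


Input string: '8KqBAbrDP6'
Operation: count digit characters (0-9)
Scan: '8'(digit), 'K', 'q', 'B', 'A', 'b', 'r', 'D', 'P', '6'(digit)
Digits found: 2
Result: 2


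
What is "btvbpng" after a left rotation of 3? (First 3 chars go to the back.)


Input: 'btvbpng', shift = 3
Operation: split at index 3 and swap parts
Front part s[0:3] = 'btv'
Back part s[3:] = 'bpng'
Rotated = back + front = 'bpng' + 'btv'
Result: bpngbtv


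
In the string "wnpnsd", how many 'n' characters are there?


Input string: 'wnpnsd'
Target character: 'n'
Scan each position: s[1]='n', s[3]='n'
Matches found at indices: 1, 3
Total: 2


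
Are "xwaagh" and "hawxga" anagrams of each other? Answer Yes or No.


String 1: 'xwaagh' -> sorted: 'aaghwx'
String 2: 'hawxga' -> sorted: 'aaghwx'
Compare sorted forms: 'aaghwx' == 'aaghwx'
Anagram: Yes


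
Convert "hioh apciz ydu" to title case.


Input string: 'hioh apciz ydu'
Operation: capitalize first letter of each word
Word transformations: 'hioh'->'Hioh', 'apciz'->'Apciz', 'ydu'->'Ydu'
Result: Hioh Apciz Ydu


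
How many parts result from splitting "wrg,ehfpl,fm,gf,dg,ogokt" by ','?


Input string: 'wrg,ehfpl,fm,gf,dg,ogokt'
Delimiter: ','
Split result: 'wrg', 'ehfpl', 'fm', 'gf', 'dg', 'ogokt'
Number of parts: 6


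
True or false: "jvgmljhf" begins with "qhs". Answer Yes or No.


Input string: 'jvgmljhf'
Prefix to check: 'qhs'
First 3 characters of input: 'jvg'
Match: False
Result: No


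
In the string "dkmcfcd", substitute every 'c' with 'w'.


Input string: 'dkmcfcd'
Operation: replace 'c' with 'w'
Positions of 'c': 3, 5
After replacement: dkmwfwd


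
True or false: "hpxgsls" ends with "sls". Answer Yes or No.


Input string: 'hpxgsls'
Suffix to check: 'sls'
Last 3 characters of input: 'sls'
Match: True
Result: Yes


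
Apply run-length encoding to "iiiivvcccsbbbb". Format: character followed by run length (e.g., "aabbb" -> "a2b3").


Input: 'iiiivvcccsbbbb'
Operation: identify consecutive runs
Runs: 'iiii' -> i4, 'vv' -> v2, 'ccc' -> c3, 's' -> s1, 'bbbb' -> b4
Encoded: i4v2c3s1b4


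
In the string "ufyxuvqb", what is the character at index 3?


Input string: 'ufyxuvqb'
Operation: get character at index 3
Index mapping: s[0]='u', s[1]='f', s[2]='y', s[3]='x'
Result: 'x'


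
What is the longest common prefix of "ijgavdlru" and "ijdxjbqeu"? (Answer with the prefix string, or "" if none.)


String 1: 'ijgavdlru'
String 2: 'ijdxjbqeu'
Compare position by position:
pos 0: 'i' vs 'i' match
pos 1: 'j' vs 'j' match
pos 2: 'g' vs 'd' differ -> stop
Longest common prefix: "ij" (length 2)


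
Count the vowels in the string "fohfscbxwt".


Input string: 'fohfscbxwt'
Operation: count vowels (a, e, i, o, u)
Scan: s[0]='f', s[1]='o' (vowel), s[2]='h', s[3]='f', s[4]='s', s[5]='c', s[6]='b', s[7]='x', s[8]='w', s[9]='t'
Vowels found: 1
Result: 1


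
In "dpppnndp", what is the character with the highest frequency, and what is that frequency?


Input: 'dpppnndp'
Operation: tally each character
Counts: 'd':2, 'n':2, 'p':4
Maximum: 'p' appears 4 times


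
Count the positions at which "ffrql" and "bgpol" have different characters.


String 1: 'ffrql'
String 2: 'bgpol'
Compare each position: pos 0: 'f'!='b', pos 1: 'f'!='g', pos 2: 'r'!='p', pos 3: 'q'!='o', pos 4: 'l'=='l'
Differing positions: 4
Hamming distance: 4


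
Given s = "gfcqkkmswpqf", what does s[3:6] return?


Input string: 'gfcqkkmswpqf'
Operation: slice [3:6]
Extract characters: s[3]='q', s[4]='k', s[5]='k'
Result: qkk


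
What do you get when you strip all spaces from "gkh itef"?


Input string: 'gkh itef'
Operation: remove all spaces
Words: 'gkh', 'itef'
Join without spaces: gkhitef


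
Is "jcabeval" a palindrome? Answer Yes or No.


Input string: 'jcabeval'
Reversed: 'lavebacj'
Compare pairs: s[0]='j' vs s[7]='l' (mismatch), s[1]='c' vs s[6]='a' (mismatch), s[2]='a' vs s[5]='v' (mismatch), s[3]='b' vs s[4]='e' (mismatch)
Palindrome: No


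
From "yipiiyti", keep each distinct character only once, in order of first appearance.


Input: 'yipiiyti'
Operation: keep first occurrence of each character
Scan: s[0]='y' new -> keep; s[1]='i' new -> keep; s[2]='p' new -> keep; s[3]='i' seen -> skip; s[4]='i' seen -> skip; s[5]='y' seen -> skip; s[6]='t' new -> keep; s[7]='i' seen -> skip
Result: yipt


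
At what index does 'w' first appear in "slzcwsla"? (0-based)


Input string: 'slzcwsla'
Target: 'w'
Scanning left to right: s[0]='s', s[1]='l', s[2]='z', s[3]='c', s[4]='w'
First match at index: 4


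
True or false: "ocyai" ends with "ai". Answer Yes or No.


Input string: 'ocyai'
Suffix to check: 'ai'
Last 2 characters of input: 'ai'
Match: True
Result: Yes


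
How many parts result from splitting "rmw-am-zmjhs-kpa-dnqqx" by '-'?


Input string: 'rmw-am-zmjhs-kpa-dnqqx'
Delimiter: '-'
Split result: 'rmw', 'am', 'zmjhs', 'kpa', 'dnqqx'
Number of parts: 5


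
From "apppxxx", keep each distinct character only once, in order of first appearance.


Input: 'apppxxx'
Operation: keep first occurrence of each character
Scan: s[0]='a' new -> keep; s[1]='p' new -> keep; s[2]='p' seen -> skip; s[3]='p' seen -> skip; s[4]='x' new -> keep; s[5]='x' seen -> skip; s[6]='x' seen -> skip
Result: apx


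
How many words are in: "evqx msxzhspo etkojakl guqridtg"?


Input string: 'evqx msxzhspo etkojakl guqridtg'
Operation: split by spaces
Words found: 'evqx', 'msxzhspo', 'etkojakl', 'guqridtg'
Word count: 4


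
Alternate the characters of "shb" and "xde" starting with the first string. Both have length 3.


String 1: 'shb'
String 2: 'xde'
Operation: alternate characters
Pairs: 's'+'x', 'h'+'d', 'b'+'e'
Result: sxhdbe


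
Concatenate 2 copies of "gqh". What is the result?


Input string: 'gqh'
Operation: repeat 2 times
Concatenation: 'gqh' + 'gqh'
Result: gqhgqh


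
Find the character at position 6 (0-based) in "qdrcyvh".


Input string: 'qdrcyvh'
Operation: get character at index 6
Index mapping: s[0]='q', s[1]='d', s[2]='r', s[3]='c', s[4]='y', s[5]='v', s[6]='h'
Result: 'h'


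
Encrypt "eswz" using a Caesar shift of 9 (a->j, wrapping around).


Input: 'eswz', shift = 9
Operation: for each letter, (position + 9) mod 26
Mapping: 'e'(4+9=13)->'n', 's'(18+9=27, 27 mod 26=1)->'b', 'w'(22+9=31, 31 mod 26=5)->'f', 'z'(25+9=34, 34 mod 26=8)->'i'
Result: nbfi


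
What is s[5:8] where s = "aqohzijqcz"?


Input string: 'aqohzijqcz'
Operation: slice [5:8]
Extract characters: s[5]='i', s[6]='j', s[7]='q'
Result: ijq


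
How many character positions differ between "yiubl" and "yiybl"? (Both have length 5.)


String 1: 'yiubl'
String 2: 'yiybl'
Compare each position: pos 0: 'y'=='y', pos 1: 'i'=='i', pos 2: 'u'!='y', pos 3: 'b'=='b', pos 4: 'l'=='l'
Differing positions: 1
Hamming distance: 1


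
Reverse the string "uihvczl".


Input string: 'uihvczl'
Operation: reverse character order
Original order: 'u' -> 'i' -> 'h' -> 'v' -> 'c' -> 'z' -> 'l'
Reversed order: 'l' -> 'z' -> 'c' -> 'v' -> 'h' -> 'i' -> 'u'
Result: lzcvhiu


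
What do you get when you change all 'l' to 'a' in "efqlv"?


Input string: 'efqlv'
Operation: replace 'l' with 'a'
Positions of 'l': 3
After replacement: efqav


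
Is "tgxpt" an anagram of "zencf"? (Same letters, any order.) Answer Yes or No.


String 1: 'zencf' -> sorted: 'cefnz'
String 2: 'tgxpt' -> sorted: 'gpttx'
Compare sorted forms: 'cefnz' != 'gpttx'
Anagram: No


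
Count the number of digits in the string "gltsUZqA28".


Input string: 'gltsUZqA28'
Operation: count digit characters (0-9)
Scan: 'g', 'l', 't', 's', 'U', 'Z', 'q', 'A', '2'(digit), '8'(digit)
Digits found: 2
Result: 2


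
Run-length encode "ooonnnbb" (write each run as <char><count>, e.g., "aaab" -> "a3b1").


Input: 'ooonnnbb'
Operation: identify consecutive runs
Runs: 'ooo' -> o3, 'nnn' -> n3, 'bb' -> b2
Encoded: o3n3b2


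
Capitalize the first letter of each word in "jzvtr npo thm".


Input string: 'jzvtr npo thm'
Operation: capitalize first letter of each word
Word transformations: 'jzvtr'->'Jzvtr', 'npo'->'Npo', 'thm'->'Thm'
Result: Jzvtr Npo Thm


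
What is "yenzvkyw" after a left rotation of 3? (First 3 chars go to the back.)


Input: 'yenzvkyw', shift = 3
Operation: split at index 3 and swap parts
Front part s[0:3] = 'yen'
Back part s[3:] = 'zvkyw'
Rotated = back + front = 'zvkyw' + 'yen'
Result: zvkywyen


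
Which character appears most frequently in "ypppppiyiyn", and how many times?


Input: 'ypppppiyiyn'
Operation: tally each character
Counts: 'i':2, 'n':1, 'p':5, 'y':3
Maximum: 'p' appears 5 times


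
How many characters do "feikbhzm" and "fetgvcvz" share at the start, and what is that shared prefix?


String 1: 'feikbhzm'
String 2: 'fetgvcvz'
Compare position by position:
pos 0: 'f' vs 'f' match
pos 1: 'e' vs 'e' match
pos 2: 'i' vs 't' differ -> stop
Longest common prefix: "fe" (length 2)


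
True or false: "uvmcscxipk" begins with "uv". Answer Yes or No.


Input string: 'uvmcscxipk'
Prefix to check: 'uv'
First 2 characters of input: 'uv'
Match: True
Result: Yes


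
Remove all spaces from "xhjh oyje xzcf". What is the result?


Input string: 'xhjh oyje xzcf'
Operation: remove all spaces
Words: 'xhjh', 'oyje', 'xzcf'
Join without spaces: xhjhoyjexzcf


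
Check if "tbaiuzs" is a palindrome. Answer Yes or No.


Input string: 'tbaiuzs'
Reversed: 'szuiabt'
Compare pairs: s[0]='t' vs s[6]='s' (mismatch), s[1]='b' vs s[5]='z' (mismatch), s[2]='a' vs s[4]='u' (mismatch)
Palindrome: No


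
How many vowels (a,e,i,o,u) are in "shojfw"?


Input string: 'shojfw'
Operation: count vowels (a, e, i, o, u)
Scan: s[0]='s', s[1]='h', s[2]='o' (vowel), s[3]='j', s[4]='f', s[5]='w'
Vowels found: 1
Result: 1


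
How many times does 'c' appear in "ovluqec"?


Input string: 'ovluqec'
Target character: 'c'
Scan each position: s[6]='c'
Matches found at indices: 6
Total: 1


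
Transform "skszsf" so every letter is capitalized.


Input string: 'skszsf'
Operation: convert each letter to uppercase
Mapping: 's'->'S', 'k'->'K', 's'->'S', 'z'->'Z', 's'->'S', 'f'->'F'
Result: SKSZSF


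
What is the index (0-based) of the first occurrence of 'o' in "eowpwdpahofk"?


Input string: 'eowpwdpahofk'
Target: 'o'
Scanning left to right: s[0]='e', s[1]='o'
First match at index: 1


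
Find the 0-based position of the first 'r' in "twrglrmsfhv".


Input string: 'twrglrmsfhv'
Target: 'r'
Scanning left to right: s[0]='t', s[1]='w', s[2]='r'
First match at index: 2


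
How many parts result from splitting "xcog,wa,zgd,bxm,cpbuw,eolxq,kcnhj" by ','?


Input string: 'xcog,wa,zgd,bxm,cpbuw,eolxq,kcnhj'
Delimiter: ','
Split result: 'xcog', 'wa', 'zgd', 'bxm', 'cpbuw', 'eolxq', 'kcnhj'
Number of parts: 7


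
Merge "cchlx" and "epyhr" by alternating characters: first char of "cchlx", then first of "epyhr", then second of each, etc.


String 1: 'cchlx'
String 2: 'epyhr'
Operation: alternate characters
Pairs: 'c'+'e', 'c'+'p', 'h'+'y', 'l'+'h', 'x'+'r'
Result: cecphylhxr


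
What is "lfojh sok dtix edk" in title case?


Input string: 'lfojh sok dtix edk'
Operation: capitalize first letter of each word
Word transformations: 'lfojh'->'Lfojh', 'sok'->'Sok', 'dtix'->'Dtix', 'edk'->'Edk'
Result: Lfojh Sok Dtix Edk


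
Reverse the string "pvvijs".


Input string: 'pvvijs'
Operation: reverse character order
Original order: 'p' -> 'v' -> 'v' -> 'i' -> 'j' -> 's'
Reversed order: 's' -> 'j' -> 'i' -> 'v' -> 'v' -> 'p'
Result: sjivvp


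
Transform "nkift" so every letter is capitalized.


Input string: 'nkift'
Operation: convert each letter to uppercase
Mapping: 'n'->'N', 'k'->'K', 'i'->'I', 'f'->'F', 't'->'T'
Result: NKIFT


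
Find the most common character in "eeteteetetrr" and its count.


Input: 'eeteteetetrr'
Operation: tally each character
Counts: 'e':6, 'r':2, 't':4
Maximum: 'e' appears 6 times


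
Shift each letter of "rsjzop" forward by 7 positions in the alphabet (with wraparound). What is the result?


Input: 'rsjzop', shift = 7
Operation: for each letter, (position + 7) mod 26
Mapping: 'r'(17+7=24)->'y', 's'(18+7=25)->'z', 'j'(9+7=16)->'q', 'z'(25+7=32, 32 mod 26=6)->'g', 'o'(14+7=21)->'v', 'p'(15+7=22)->'w'
Result: yzqgvw


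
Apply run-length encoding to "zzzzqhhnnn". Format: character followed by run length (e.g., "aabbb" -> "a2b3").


Input: 'zzzzqhhnnn'
Operation: identify consecutive runs
Runs: 'zzzz' -> z4, 'q' -> q1, 'hh' -> h2, 'nnn' -> n3
Encoded: z4q1h2n3


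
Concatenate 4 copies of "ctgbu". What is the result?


Input string: 'ctgbu'
Operation: repeat 4 times
Concatenation: 'ctgbu' + 'ctgbu' + 'ctgbu' + 'ctgbu'
Result: ctgbuctgbuctgbuctgbu


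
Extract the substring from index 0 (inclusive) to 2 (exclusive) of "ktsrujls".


Input string: 'ktsrujls'
Operation: slice [0:2]
Extract characters: s[0]='k', s[1]='t'
Result: kt


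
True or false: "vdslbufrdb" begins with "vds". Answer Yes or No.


Input string: 'vdslbufrdb'
Prefix to check: 'vds'
First 3 characters of input: 'vds'
Match: True
Result: Yes


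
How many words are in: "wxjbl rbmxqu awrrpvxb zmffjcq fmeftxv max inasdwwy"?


Input string: 'wxjbl rbmxqu awrrpvxb zmffjcq fmeftxv max inasdwwy'
Operation: split by spaces
Words found: 'wxjbl', 'rbmxqu', 'awrrpvxb', 'zmffjcq', 'fmeftxv', 'max', 'inasdwwy'
Word count: 7


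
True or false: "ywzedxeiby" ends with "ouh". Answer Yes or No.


Input string: 'ywzedxeiby'
Suffix to check: 'ouh'
Last 3 characters of input: 'iby'
Match: False
Result: No


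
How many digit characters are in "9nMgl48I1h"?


Input string: '9nMgl48I1h'
Operation: count digit characters (0-9)
Scan: '9'(digit), 'n', 'M', 'g', 'l', '4'(digit), '8'(digit), 'I', '1'(digit), 'h'
Digits found: 4
Result: 4


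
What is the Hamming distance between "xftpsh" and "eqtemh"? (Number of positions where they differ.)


String 1: 'xftpsh'
String 2: 'eqtemh'
Compare each position: pos 0: 'x'!='e', pos 1: 'f'!='q', pos 2: 't'=='t', pos 3: 'p'!='e', pos 4: 's'!='m', pos 5: 'h'=='h'
Differing positions: 4
Hamming distance: 4


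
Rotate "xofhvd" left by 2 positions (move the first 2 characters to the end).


Input: 'xofhvd', shift = 2
Operation: split at index 2 and swap parts
Front part s[0:2] = 'xo'
Back part s[2:] = 'fhvd'
Rotated = back + front = 'fhvd' + 'xo'
Result: fhvdxo


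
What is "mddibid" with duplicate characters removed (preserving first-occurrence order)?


Input: 'mddibid'
Operation: keep first occurrence of each character
Scan: s[0]='m' new -> keep; s[1]='d' new -> keep; s[2]='d' seen -> skip; s[3]='i' new -> keep; s[4]='b' new -> keep; s[5]='i' seen -> skip; s[6]='d' seen -> skip
Result: mdib


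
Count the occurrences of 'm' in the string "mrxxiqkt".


Input string: 'mrxxiqkt'
Target character: 'm'
Scan each position: s[0]='m'
Matches found at indices: 0
Total: 1


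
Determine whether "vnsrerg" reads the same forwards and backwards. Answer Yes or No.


Input string: 'vnsrerg'
Reversed: 'grersnv'
Compare pairs: s[0]='v' vs s[6]='g' (mismatch), s[1]='n' vs s[5]='r' (mismatch), s[2]='s' vs s[4]='e' (mismatch)
Palindrome: No


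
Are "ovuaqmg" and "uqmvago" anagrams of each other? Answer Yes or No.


String 1: 'ovuaqmg' -> sorted: 'agmoquv'
String 2: 'uqmvago' -> sorted: 'agmoquv'
Compare sorted forms: 'agmoquv' == 'agmoquv'
Anagram: Yes


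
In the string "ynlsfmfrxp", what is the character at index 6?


Input string: 'ynlsfmfrxp'
Operation: get character at index 6
Index mapping: s[0]='y', s[1]='n', s[2]='l', s[3]='s', s[4]='f', s[5]='m', s[6]='f'
Result: 'f'


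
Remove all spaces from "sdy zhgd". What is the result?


Input string: 'sdy zhgd'
Operation: remove all spaces
Words: 'sdy', 'zhgd'
Join without spaces: sdyzhgd


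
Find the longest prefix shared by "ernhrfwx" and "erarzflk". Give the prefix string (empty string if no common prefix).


String 1: 'ernhrfwx'
String 2: 'erarzflk'
Compare position by position:
pos 0: 'e' vs 'e' match
pos 1: 'r' vs 'r' match
pos 2: 'n' vs 'a' differ -> stop
Longest common prefix: "er" (length 2)


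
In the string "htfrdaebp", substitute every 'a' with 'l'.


Input string: 'htfrdaebp'
Operation: replace 'a' with 'l'
Positions of 'a': 5
After replacement: htfrdlebp


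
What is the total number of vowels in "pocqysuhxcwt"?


Input string: 'pocqysuhxcwt'
Operation: count vowels (a, e, i, o, u)
Scan: s[0]='p', s[1]='o' (vowel), s[2]='c', s[3]='q', s[4]='y', s[5]='s', s[6]='u' (vowel), s[7]='h', s[8]='x', s[9]='c', s[10]='w', s[11]='t'
Vowels found: 2
Result: 2


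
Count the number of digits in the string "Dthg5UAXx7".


Input string: 'Dthg5UAXx7'
Operation: count digit characters (0-9)
Scan: 'D', 't', 'h', 'g', '5'(digit), 'U', 'A', 'X', 'x', '7'(digit)
Digits found: 2
Result: 2


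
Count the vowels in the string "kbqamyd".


Input string: 'kbqamyd'
Operation: count vowels (a, e, i, o, u)
Scan: s[0]='k', s[1]='b', s[2]='q', s[3]='a' (vowel), s[4]='m', s[5]='y', s[6]='d'
Vowels found: 1
Result: 1


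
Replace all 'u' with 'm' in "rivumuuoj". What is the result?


Input string: 'rivumuuoj'
Operation: replace 'u' with 'm'
Positions of 'u': 3, 5, 6
After replacement: rivmmmmoj


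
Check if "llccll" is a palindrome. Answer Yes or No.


Input string: 'llccll'
Reversed: 'llccll'
Compare pairs: s[0]='l' vs s[5]='l' (match), s[1]='l' vs s[4]='l' (match), s[2]='c' vs s[3]='c' (match)
Palindrome: Yes


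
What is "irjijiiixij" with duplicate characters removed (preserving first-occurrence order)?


Input: 'irjijiiixij'
Operation: keep first occurrence of each character
Scan: s[0]='i' new -> keep; s[1]='r' new -> keep; s[2]='j' new -> keep; s[3]='i' seen -> skip; s[4]='j' seen -> skip; s[5]='i' seen -> skip; s[6]='i' seen -> skip; s[7]='i' seen -> skip; s[8]='x' new -> keep; s[9]='i' seen -> skip; s[10]='j' seen -> skip
Result: irjx


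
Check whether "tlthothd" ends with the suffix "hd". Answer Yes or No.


Input string: 'tlthothd'
Suffix to check: 'hd'
Last 2 characters of input: 'hd'
Match: True
Result: Yes


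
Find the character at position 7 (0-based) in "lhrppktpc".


Input string: 'lhrppktpc'
Operation: get character at index 7
Index mapping: s[0]='l', s[1]='h', s[2]='r', s[3]='p', s[4]='p', s[5]='k', s[6]='t', s[7]='p'
Result: 'p'


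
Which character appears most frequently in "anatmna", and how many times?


Input: 'anatmna'
Operation: tally each character
Counts: 'a':3, 'm':1, 'n':2, 't':1
Maximum: 'a' appears 3 times


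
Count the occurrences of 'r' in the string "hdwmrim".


Input string: 'hdwmrim'
Target character: 'r'
Scan each position: s[4]='r'
Matches found at indices: 4
Total: 1


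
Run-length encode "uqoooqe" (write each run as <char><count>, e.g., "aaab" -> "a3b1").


Input: 'uqoooqe'
Operation: identify consecutive runs
Runs: 'u' -> u1, 'q' -> q1, 'ooo' -> o3, 'q' -> q1, 'e' -> e1
Encoded: u1q1o3q1e1


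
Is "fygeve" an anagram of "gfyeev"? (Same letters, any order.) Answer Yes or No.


String 1: 'gfyeev' -> sorted: 'eefgvy'
String 2: 'fygeve' -> sorted: 'eefgvy'
Compare sorted forms: 'eefgvy' == 'eefgvy'
Anagram: Yes


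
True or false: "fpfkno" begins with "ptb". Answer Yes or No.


Input string: 'fpfkno'
Prefix to check: 'ptb'
First 3 characters of input: 'fpf'
Match: False
Result: No


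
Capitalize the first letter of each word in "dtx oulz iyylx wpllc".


Input string: 'dtx oulz iyylx wpllc'
Operation: capitalize first letter of each word
Word transformations: 'dtx'->'Dtx', 'oulz'->'Oulz', 'iyylx'->'Iyylx', 'wpllc'->'Wpllc'
Result: Dtx Oulz Iyylx Wpllc


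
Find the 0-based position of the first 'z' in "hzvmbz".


Input string: 'hzvmbz'
Target: 'z'
Scanning left to right: s[0]='h', s[1]='z'
First match at index: 1


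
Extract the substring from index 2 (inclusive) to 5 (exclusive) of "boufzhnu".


Input string: 'boufzhnu'
Operation: slice [2:5]
Extract characters: s[2]='u', s[3]='f', s[4]='z'
Result: ufz


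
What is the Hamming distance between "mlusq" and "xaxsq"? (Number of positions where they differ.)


String 1: 'mlusq'
String 2: 'xaxsq'
Compare each position: pos 0: 'm'!='x', pos 1: 'l'!='a', pos 2: 'u'!='x', pos 3: 's'=='s', pos 4: 'q'=='q'
Differing positions: 3
Hamming distance: 3


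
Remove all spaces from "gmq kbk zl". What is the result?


Input string: 'gmq kbk zl'
Operation: remove all spaces
Words: 'gmq', 'kbk', 'zl'
Join without spaces: gmqkbkzl


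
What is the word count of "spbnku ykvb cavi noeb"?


Input string: 'spbnku ykvb cavi noeb'
Operation: split by spaces
Words found: 'spbnku', 'ykvb', 'cavi', 'noeb'
Word count: 4


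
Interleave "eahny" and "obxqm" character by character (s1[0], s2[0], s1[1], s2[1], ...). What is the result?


String 1: 'eahny'
String 2: 'obxqm'
Operation: alternate characters
Pairs: 'e'+'o', 'a'+'b', 'h'+'x', 'n'+'q', 'y'+'m'
Result: eoabhxnqym


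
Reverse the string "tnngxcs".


Input string: 'tnngxcs'
Operation: reverse character order
Original order: 't' -> 'n' -> 'n' -> 'g' -> 'x' -> 'c' -> 's'
Reversed order: 's' -> 'c' -> 'x' -> 'g' -> 'n' -> 'n' -> 't'
Result: scxgnnt


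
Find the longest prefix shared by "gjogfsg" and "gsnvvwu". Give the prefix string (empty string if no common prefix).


String 1: 'gjogfsg'
String 2: 'gsnvvwu'
Compare position by position:
pos 0: 'g' vs 'g' match
pos 1: 'j' vs 's' differ -> stop
Longest common prefix: "g" (length 1)


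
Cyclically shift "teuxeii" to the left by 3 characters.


Input: 'teuxeii', shift = 3
Operation: split at index 3 and swap parts
Front part s[0:3] = 'teu'
Back part s[3:] = 'xeii'
Rotated = back + front = 'xeii' + 'teu'
Result: xeiiteu


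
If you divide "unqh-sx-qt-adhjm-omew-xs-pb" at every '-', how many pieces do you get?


Input string: 'unqh-sx-qt-adhjm-omew-xs-pb'
Delimiter: '-'
Split result: 'unqh', 'sx', 'qt', 'adhjm', 'omew', 'xs', 'pb'
Number of parts: 7


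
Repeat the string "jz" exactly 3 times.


Input string: 'jz'
Operation: repeat 3 times
Concatenation: 'jz' + 'jz' + 'jz'
Result: jzjzjz


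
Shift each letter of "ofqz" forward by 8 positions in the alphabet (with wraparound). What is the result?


Input: 'ofqz', shift = 8
Operation: for each letter, (position + 8) mod 26
Mapping: 'o'(14+8=22)->'w', 'f'(5+8=13)->'n', 'q'(16+8=24)->'y', 'z'(25+8=33, 33 mod 26=7)->'h'
Result: wnyh


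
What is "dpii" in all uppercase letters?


Input string: 'dpii'
Operation: convert each letter to uppercase
Mapping: 'd'->'D', 'p'->'P', 'i'->'I', 'i'->'I'
Result: DPII


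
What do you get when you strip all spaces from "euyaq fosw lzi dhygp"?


Input string: 'euyaq fosw lzi dhygp'
Operation: remove all spaces
Words: 'euyaq', 'fosw', 'lzi', 'dhygp'
Join without spaces: euyaqfoswlzidhygp


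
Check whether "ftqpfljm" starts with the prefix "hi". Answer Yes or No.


Input string: 'ftqpfljm'
Prefix to check: 'hi'
First 2 characters of input: 'ft'
Match: False
Result: No


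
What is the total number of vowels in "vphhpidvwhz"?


Input string: 'vphhpidvwhz'
Operation: count vowels (a, e, i, o, u)
Scan: s[0]='v', s[1]='p', s[2]='h', s[3]='h', s[4]='p', s[5]='i' (vowel), s[6]='d', s[7]='v', s[8]='w', s[9]='h', s[10]='z'
Vowels found: 1
Result: 1


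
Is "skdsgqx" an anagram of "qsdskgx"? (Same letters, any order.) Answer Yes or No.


String 1: 'qsdskgx' -> sorted: 'dgkqssx'
String 2: 'skdsgqx' -> sorted: 'dgkqssx'
Compare sorted forms: 'dgkqssx' == 'dgkqssx'
Anagram: Yes


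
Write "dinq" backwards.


Input string: 'dinq'
Operation: reverse character order
Original order: 'd' -> 'i' -> 'n' -> 'q'
Reversed order: 'q' -> 'n' -> 'i' -> 'd'
Result: qnid


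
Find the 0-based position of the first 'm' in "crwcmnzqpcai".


Input string: 'crwcmnzqpcai'
Target: 'm'
Scanning left to right: s[0]='c', s[1]='r', s[2]='w', s[3]='c', s[4]='m'
First match at index: 4


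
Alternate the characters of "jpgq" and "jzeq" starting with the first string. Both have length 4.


String 1: 'jpgq'
String 2: 'jzeq'
Operation: alternate characters
Pairs: 'j'+'j', 'p'+'z', 'g'+'e', 'q'+'q'
Result: jjpzgeqq


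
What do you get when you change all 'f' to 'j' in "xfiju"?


Input string: 'xfiju'
Operation: replace 'f' with 'j'
Positions of 'f': 1
After replacement: xjiju


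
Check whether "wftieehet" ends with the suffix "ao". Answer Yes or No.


Input string: 'wftieehet'
Suffix to check: 'ao'
Last 2 characters of input: 'et'
Match: False
Result: No


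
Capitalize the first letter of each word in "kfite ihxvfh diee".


Input string: 'kfite ihxvfh diee'
Operation: capitalize first letter of each word
Word transformations: 'kfite'->'Kfite', 'ihxvfh'->'Ihxvfh', 'diee'->'Diee'
Result: Kfite Ihxvfh Diee


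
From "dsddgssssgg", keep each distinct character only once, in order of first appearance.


Input: 'dsddgssssgg'
Operation: keep first occurrence of each character
Scan: s[0]='d' new -> keep; s[1]='s' new -> keep; s[2]='d' seen -> skip; s[3]='d' seen -> skip; s[4]='g' new -> keep; s[5]='s' seen -> skip; s[6]='s' seen -> skip; s[7]='s' seen -> skip; s[8]='s' seen -> skip; s[9]='g' seen -> skip; s[10]='g' seen -> skip
Result: dsg


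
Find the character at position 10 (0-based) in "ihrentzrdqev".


Input string: 'ihrentzrdqev'
Operation: get character at index 10
Index mapping: s[0]='i', s[1]='h', s[2]='r', s[3]='e', s[4]='n', s[5]='t', s[6]='z', s[7]='r', s[8]='d', s[9]='q', s[10]='e'
Result: 'e'


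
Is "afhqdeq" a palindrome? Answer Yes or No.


Input string: 'afhqdeq'
Reversed: 'qedqhfa'
Compare pairs: s[0]='a' vs s[6]='q' (mismatch), s[1]='f' vs s[5]='e' (mismatch), s[2]='h' vs s[4]='d' (mismatch)
Palindrome: No


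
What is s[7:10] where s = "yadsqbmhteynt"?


Input string: 'yadsqbmhteynt'
Operation: slice [7:10]
Extract characters: s[7]='h', s[8]='t', s[9]='e'
Result: hte


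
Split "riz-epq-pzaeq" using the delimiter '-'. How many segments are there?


Input string: 'riz-epq-pzaeq'
Delimiter: '-'
Split result: 'riz', 'epq', 'pzaeq'
Number of parts: 3


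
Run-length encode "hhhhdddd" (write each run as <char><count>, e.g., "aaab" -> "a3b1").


Input: 'hhhhdddd'
Operation: identify consecutive runs
Runs: 'hhhh' -> h4, 'dddd' -> d4
Encoded: h4d4


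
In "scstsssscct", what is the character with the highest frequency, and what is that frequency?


Input: 'scstsssscct'
Operation: tally each character
Counts: 'c':3, 's':6, 't':2
Maximum: 's' appears 6 times
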